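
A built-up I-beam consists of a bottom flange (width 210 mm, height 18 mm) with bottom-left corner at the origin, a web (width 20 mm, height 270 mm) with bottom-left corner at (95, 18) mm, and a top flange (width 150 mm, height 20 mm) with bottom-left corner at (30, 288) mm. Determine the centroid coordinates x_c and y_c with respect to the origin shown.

Part | A | x̄ᵢ | ȳᵢ | A·x̄ᵢ | A·ȳᵢ
bottom flange | 3780.00 | 105.00 | 9.00 | 396900.00 | 34020.00
web | 5400.00 | 105.00 | 153.00 | 567000.00 | 826200.00
top flange | 3000.00 | 105.00 | 298.00 | 315000.00 | 894000.00
Σ | 12180.00 |  |  | 1278900.00 | 1754220.00
x_c = 1278900.00 / 12180.00 = 105.00 mm
y_c = 1754220.00 / 12180.00 = 144.02 mm

x_c = 105.00 mm, y_c = 144.02 mm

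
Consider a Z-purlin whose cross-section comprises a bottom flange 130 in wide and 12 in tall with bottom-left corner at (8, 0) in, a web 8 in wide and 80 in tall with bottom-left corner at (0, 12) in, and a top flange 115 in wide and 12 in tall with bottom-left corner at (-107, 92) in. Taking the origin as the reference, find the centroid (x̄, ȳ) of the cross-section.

bottom flange: A = 130 × 12 = 1560.00, centroid at (73.00, 6.00).
web: A = 8 × 80 = 640.00, centroid at (4.00, 52.00).
top flange: A = 115 × 12 = 1380.00, centroid at (-49.50, 98.00).
ΣA = 3580.00 in²
ΣAx̄ = (1560.00)(73.00) + (640.00)(4.00) + (1380.00)(-49.50) = 48130.00 in³
ΣAȳ = (1560.00)(6.00) + (640.00)(52.00) + (1380.00)(98.00) = 177880.00 in³
x̄ = 48130.00 / 3580.00 = 13.44 in
ȳ = 177880.00 / 3580.00 = 49.69 in

x̄ = 13.44 in, ȳ = 49.69 in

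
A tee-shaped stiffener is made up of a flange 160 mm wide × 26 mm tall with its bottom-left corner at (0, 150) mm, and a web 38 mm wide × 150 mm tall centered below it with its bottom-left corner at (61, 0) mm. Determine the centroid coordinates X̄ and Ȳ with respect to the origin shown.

X̄ = 80.00 mm, Ȳ = 112.13 mm

Part | A | x̄ᵢ | ȳᵢ | A·x̄ᵢ | A·ȳᵢ
web | 5700.00 | 80.00 | 75.00 | 456000.00 | 427500.00
flange | 4160.00 | 80.00 | 163.00 | 332800.00 | 678080.00
Σ | 9860.00 |  |  | 788800.00 | 1105580.00
X̄ = 788800.00 / 9860.00 = 80.00 mm
Ȳ = 1105580.00 / 9860.00 = 112.13 mm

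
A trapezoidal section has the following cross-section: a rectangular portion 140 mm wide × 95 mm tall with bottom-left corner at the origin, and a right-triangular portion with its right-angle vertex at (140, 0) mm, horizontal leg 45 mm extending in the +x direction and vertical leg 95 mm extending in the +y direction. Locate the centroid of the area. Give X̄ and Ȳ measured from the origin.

X̄ = 81.77 mm, Ȳ = 45.31 mm

rectangular portion: A = 140 × 95 = 13300.00, centroid at (70.00, 47.50).
triangular portion: A = ½·45·95 = 2137.50, centroid at (155.00, 31.67).
ΣA = 15437.50 mm²
ΣAX̄ = (13300.00)(70.00) + (2137.50)(155.00) = 1262312.50 mm³
ΣAȲ = (13300.00)(47.50) + (2137.50)(31.67) = 699437.50 mm³
X̄ = 1262312.50 / 15437.50 = 81.77 mm
Ȳ = 699437.50 / 15437.50 = 45.31 mm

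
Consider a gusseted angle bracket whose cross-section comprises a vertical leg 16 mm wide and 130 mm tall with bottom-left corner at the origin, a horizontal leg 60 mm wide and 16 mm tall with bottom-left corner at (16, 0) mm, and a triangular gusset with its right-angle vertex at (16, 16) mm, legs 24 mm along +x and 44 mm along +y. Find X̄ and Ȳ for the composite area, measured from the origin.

vertical leg: A = 16 × 130 = 2080.00, centroid at (8.00, 65.00).
horizontal leg: A = 60 × 16 = 960.00, centroid at (46.00, 8.00).
gusset: A = ½·24·44 = 528.00, centroid at (24.00, 30.67).
ΣA = 3568.00 mm², ΣAX̄ = 73472.00 mm³, ΣAȲ = 159072.00 mm³.
X̄ = 73472.00/3568.00 = 20.59 mm; Ȳ = 159072.00/3568.00 = 44.58 mm.

X̄ = 20.59 mm, Ȳ = 44.58 mm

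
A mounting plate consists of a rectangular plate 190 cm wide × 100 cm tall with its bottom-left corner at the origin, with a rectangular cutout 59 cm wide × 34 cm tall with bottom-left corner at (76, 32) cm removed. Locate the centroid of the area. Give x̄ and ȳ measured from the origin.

x̄ = 93.76 cm, ȳ = 50.12 cm

plate: A = 190 × 100 = 19000.00, centroid at (95.00, 50.00).
hole: A = −(59 × 34) = -2006.00, centroid at (105.50, 49.00).
ΣA = 16994.00 cm²
ΣAx̄ = (19000.00)(95.00) + (-2006.00)(105.50) = 1593367.00 cm³
ΣAȳ = (19000.00)(50.00) + (-2006.00)(49.00) = 851706.00 cm³
x̄ = 1593367.00 / 16994.00 = 93.76 cm
ȳ = 851706.00 / 16994.00 = 50.12 cm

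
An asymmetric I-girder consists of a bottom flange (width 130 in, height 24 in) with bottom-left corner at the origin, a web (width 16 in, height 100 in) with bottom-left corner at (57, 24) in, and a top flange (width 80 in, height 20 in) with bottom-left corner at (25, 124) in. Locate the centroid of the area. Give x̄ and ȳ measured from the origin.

x̄ = 65.00 in, ȳ = 58.58 in

bottom flange: A = 130 × 24 = 3120.00, centroid at (65.00, 12.00).
web: A = 16 × 100 = 1600.00, centroid at (65.00, 74.00).
top flange: A = 80 × 20 = 1600.00, centroid at (65.00, 134.00).
ΣA = 6320.00 in²
ΣAx̄ = (3120.00)(65.00) + (1600.00)(65.00) + (1600.00)(65.00) = 410800.00 in³
ΣAȳ = (3120.00)(12.00) + (1600.00)(74.00) + (1600.00)(134.00) = 370240.00 in³
x̄ = 410800.00 / 6320.00 = 65.00 in
ȳ = 370240.00 / 6320.00 = 58.58 in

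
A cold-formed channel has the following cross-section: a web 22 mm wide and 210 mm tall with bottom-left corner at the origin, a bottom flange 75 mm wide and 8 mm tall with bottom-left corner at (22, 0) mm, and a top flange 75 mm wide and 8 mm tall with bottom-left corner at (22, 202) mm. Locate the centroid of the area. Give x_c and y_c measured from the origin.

web: A = 22 × 210 = 4620.00, centroid at (11.00, 105.00).
bottom flange: A = 75 × 8 = 600.00, centroid at (59.50, 4.00).
top flange: A = 75 × 8 = 600.00, centroid at (59.50, 206.00).
ΣA = 5820.00 mm², ΣAx_c = 122220.00 mm³, ΣAy_c = 611100.00 mm³.
x_c = 122220.00/5820.00 = 21.00 mm; y_c = 611100.00/5820.00 = 105.00 mm.

x_c = 21.00 mm, y_c = 105.00 mm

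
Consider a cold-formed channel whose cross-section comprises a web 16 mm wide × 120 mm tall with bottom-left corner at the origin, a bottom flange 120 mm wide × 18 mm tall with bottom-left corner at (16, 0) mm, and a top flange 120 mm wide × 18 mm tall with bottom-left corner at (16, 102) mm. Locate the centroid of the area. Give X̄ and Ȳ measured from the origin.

X̄ = 55.08 mm, Ȳ = 60.00 mm

web: A = 16 × 120 = 1920.00, centroid at (8.00, 60.00).
bottom flange: A = 120 × 18 = 2160.00, centroid at (76.00, 9.00).
top flange: A = 120 × 18 = 2160.00, centroid at (76.00, 111.00).
ΣA = 6240.00 mm², ΣAX̄ = 343680.00 mm³, ΣAȲ = 374400.00 mm³.
X̄ = 343680.00/6240.00 = 55.08 mm; Ȳ = 374400.00/6240.00 = 60.00 mm.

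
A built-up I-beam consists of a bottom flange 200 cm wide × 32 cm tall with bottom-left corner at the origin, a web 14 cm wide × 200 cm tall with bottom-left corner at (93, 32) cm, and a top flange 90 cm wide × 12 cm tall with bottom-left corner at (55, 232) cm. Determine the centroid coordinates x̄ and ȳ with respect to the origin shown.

Part | A | x̄ᵢ | ȳᵢ | A·x̄ᵢ | A·ȳᵢ
bottom flange | 6400.00 | 100.00 | 16.00 | 640000.00 | 102400.00
web | 2800.00 | 100.00 | 132.00 | 280000.00 | 369600.00
top flange | 1080.00 | 100.00 | 238.00 | 108000.00 | 257040.00
Σ | 10280.00 |  |  | 1028000.00 | 729040.00
x̄ = 1028000.00 / 10280.00 = 100.00 cm
ȳ = 729040.00 / 10280.00 = 70.92 cm

x̄ = 100.00 cm, ȳ = 70.92 cm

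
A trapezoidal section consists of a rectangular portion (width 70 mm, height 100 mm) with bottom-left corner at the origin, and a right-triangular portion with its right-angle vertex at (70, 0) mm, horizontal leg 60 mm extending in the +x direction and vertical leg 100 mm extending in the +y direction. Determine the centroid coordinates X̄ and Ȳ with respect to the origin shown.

X̄ = 51.50 mm, Ȳ = 45.00 mm

rectangular portion: A = 70 × 100 = 7000.00, centroid at (35.00, 50.00).
triangular portion: A = ½·60·100 = 3000.00, centroid at (90.00, 33.33).
ΣA = 10000.00 mm²
ΣAX̄ = (7000.00)(35.00) + (3000.00)(90.00) = 515000.00 mm³
ΣAȲ = (7000.00)(50.00) + (3000.00)(33.33) = 450000.00 mm³
X̄ = 515000.00 / 10000.00 = 51.50 mm
Ȳ = 450000.00 / 10000.00 = 45.00 mm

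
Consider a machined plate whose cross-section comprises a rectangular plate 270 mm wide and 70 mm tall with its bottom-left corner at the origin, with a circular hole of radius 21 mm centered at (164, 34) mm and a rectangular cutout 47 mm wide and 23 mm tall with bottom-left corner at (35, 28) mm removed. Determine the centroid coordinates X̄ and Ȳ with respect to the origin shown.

X̄ = 137.59 mm, Ȳ = 34.79 mm

plate: A = 270 × 70 = 18900.00, centroid at (135.00, 35.00).
hole 1: A = −π·21² = -1385.44, centroid at (164.00, 34.00).
hole 2: A = −(47 × 23) = -1081.00, centroid at (58.50, 39.50).
ΣA = 16433.56 mm²
ΣAX̄ = (18900.00)(135.00) + (-1385.44)(164.00) + (-1081.00)(58.50) = 2261048.95 mm³
ΣAȲ = (18900.00)(35.00) + (-1385.44)(34.00) + (-1081.00)(39.50) = 571695.46 mm³
X̄ = 2261048.95 / 16433.56 = 137.59 mm
Ȳ = 571695.46 / 16433.56 = 34.79 mm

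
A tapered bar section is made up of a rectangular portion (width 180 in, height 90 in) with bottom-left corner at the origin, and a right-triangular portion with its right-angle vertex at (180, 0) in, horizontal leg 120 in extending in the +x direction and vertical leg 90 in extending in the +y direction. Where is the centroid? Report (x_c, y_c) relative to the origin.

rectangular portion: A = 180 × 90 = 16200.00, centroid at (90.00, 45.00).
triangular portion: A = ½·120·90 = 5400.00, centroid at (220.00, 30.00).
ΣA = 21600.00 in², ΣAx_c = 2646000.00 in³, ΣAy_c = 891000.00 in³.
x_c = 2646000.00/21600.00 = 122.50 in; y_c = 891000.00/21600.00 = 41.25 in.

x_c = 122.50 in, y_c = 41.25 in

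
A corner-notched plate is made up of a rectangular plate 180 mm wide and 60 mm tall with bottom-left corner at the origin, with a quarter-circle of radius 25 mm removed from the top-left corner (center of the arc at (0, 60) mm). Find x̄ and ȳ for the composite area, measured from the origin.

x̄ = 93.78 mm, ȳ = 29.08 mm

plate: A = 180 × 60 = 10800.00, centroid at (90.00, 30.00).
removed quarter-circle: A = −¼π·25² = -490.87, centroid at (10.61, 49.39).
ΣA = 10309.13 mm²
ΣAx̄ = (10800.00)(90.00) + (-490.87)(10.61) = 966791.67 mm³
ΣAȳ = (10800.00)(30.00) + (-490.87)(49.39) = 299755.90 mm³
x̄ = 966791.67 / 10309.13 = 93.78 mm
ȳ = 299755.90 / 10309.13 = 29.08 mm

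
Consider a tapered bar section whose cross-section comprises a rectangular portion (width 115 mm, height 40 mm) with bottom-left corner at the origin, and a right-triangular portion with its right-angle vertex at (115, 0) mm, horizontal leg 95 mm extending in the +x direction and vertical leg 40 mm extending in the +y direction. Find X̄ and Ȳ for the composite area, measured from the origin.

X̄ = 83.56 mm, Ȳ = 18.05 mm

Part | A | x̄ᵢ | ȳᵢ | A·x̄ᵢ | A·ȳᵢ
rectangular portion | 4600.00 | 57.50 | 20.00 | 264500.00 | 92000.00
triangular portion | 1900.00 | 146.67 | 13.33 | 278666.67 | 25333.33
Σ | 6500.00 |  |  | 543166.67 | 117333.33
X̄ = 543166.67 / 6500.00 = 83.56 mm
Ȳ = 117333.33 / 6500.00 = 18.05 mm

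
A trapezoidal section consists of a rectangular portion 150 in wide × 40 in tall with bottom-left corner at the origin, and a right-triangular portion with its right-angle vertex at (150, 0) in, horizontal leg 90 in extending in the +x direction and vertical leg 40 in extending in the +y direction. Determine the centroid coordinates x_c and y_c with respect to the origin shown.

rectangular portion: A = 150 × 40 = 6000.00, centroid at (75.00, 20.00).
triangular portion: A = ½·90·40 = 1800.00, centroid at (180.00, 13.33).
ΣA = 7800.00 in², ΣAx_c = 774000.00 in³, ΣAy_c = 144000.00 in³.
x_c = 774000.00/7800.00 = 99.23 in; y_c = 144000.00/7800.00 = 18.46 in.

x_c = 99.23 in, y_c = 18.46 in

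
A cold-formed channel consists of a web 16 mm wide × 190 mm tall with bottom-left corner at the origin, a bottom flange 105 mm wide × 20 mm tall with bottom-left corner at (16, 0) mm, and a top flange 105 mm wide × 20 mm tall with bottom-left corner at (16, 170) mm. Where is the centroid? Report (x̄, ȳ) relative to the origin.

x̄ = 43.10 mm, ȳ = 95.00 mm

Part | A | x̄ᵢ | ȳᵢ | A·x̄ᵢ | A·ȳᵢ
web | 3040.00 | 8.00 | 95.00 | 24320.00 | 288800.00
bottom flange | 2100.00 | 68.50 | 10.00 | 143850.00 | 21000.00
top flange | 2100.00 | 68.50 | 180.00 | 143850.00 | 378000.00
Σ | 7240.00 |  |  | 312020.00 | 687800.00
x̄ = 312020.00 / 7240.00 = 43.10 mm
ȳ = 687800.00 / 7240.00 = 95.00 mm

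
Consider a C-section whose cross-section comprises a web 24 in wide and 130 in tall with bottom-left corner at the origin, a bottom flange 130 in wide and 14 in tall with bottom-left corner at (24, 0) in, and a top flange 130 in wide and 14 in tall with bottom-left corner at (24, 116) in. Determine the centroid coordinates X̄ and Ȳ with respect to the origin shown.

web: A = 24 × 130 = 3120.00, centroid at (12.00, 65.00).
bottom flange: A = 130 × 14 = 1820.00, centroid at (89.00, 7.00).
top flange: A = 130 × 14 = 1820.00, centroid at (89.00, 123.00).
ΣA = 6760.00 in², ΣAX̄ = 361400.00 in³, ΣAȲ = 439400.00 in³.
X̄ = 361400.00/6760.00 = 53.46 in; Ȳ = 439400.00/6760.00 = 65.00 in.

X̄ = 53.46 in, Ȳ = 65.00 in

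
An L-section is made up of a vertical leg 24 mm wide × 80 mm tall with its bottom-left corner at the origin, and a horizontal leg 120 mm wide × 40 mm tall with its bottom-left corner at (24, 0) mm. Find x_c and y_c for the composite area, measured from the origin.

vertical leg: A = 24 × 80 = 1920.00, centroid at (12.00, 40.00).
horizontal leg: A = 120 × 40 = 4800.00, centroid at (84.00, 20.00).
ΣA = 6720.00 mm², ΣAx_c = 426240.00 mm³, ΣAy_c = 172800.00 mm³.
x_c = 426240.00/6720.00 = 63.43 mm; y_c = 172800.00/6720.00 = 25.71 mm.

x_c = 63.43 mm, y_c = 25.71 mm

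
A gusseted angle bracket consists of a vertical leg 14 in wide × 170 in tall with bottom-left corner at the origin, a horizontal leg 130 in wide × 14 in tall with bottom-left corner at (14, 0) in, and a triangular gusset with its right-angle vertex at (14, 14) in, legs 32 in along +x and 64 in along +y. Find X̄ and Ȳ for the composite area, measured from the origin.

vertical leg: A = 14 × 170 = 2380.00, centroid at (7.00, 85.00).
horizontal leg: A = 130 × 14 = 1820.00, centroid at (79.00, 7.00).
gusset: A = ½·32·64 = 1024.00, centroid at (24.67, 35.33).
ΣA = 5224.00 in²
ΣAX̄ = (2380.00)(7.00) + (1820.00)(79.00) + (1024.00)(24.67) = 185698.67 in³
ΣAȲ = (2380.00)(85.00) + (1820.00)(7.00) + (1024.00)(35.33) = 251221.33 in³
X̄ = 185698.67 / 5224.00 = 35.55 in
Ȳ = 251221.33 / 5224.00 = 48.09 in

X̄ = 35.55 in, Ȳ = 48.09 in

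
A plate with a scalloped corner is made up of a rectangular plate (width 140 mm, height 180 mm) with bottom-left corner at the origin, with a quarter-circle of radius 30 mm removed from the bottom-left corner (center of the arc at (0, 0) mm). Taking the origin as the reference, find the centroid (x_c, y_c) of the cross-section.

x_c = 71.65 mm, y_c = 92.23 mm

plate: A = 140 × 180 = 25200.00, centroid at (70.00, 90.00).
removed quarter-circle: A = −¼π·30² = -706.86, centroid at (12.73, 12.73).
ΣA = 24493.14 mm², ΣAx_c = 1755000.00 mm³, ΣAy_c = 2259000.00 mm³.
x_c = 1755000.00/24493.14 = 71.65 mm; y_c = 2259000.00/24493.14 = 92.23 mm.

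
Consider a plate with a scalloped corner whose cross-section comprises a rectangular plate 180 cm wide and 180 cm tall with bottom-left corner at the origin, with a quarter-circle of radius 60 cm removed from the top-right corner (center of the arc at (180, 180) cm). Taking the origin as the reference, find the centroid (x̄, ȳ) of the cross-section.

plate: A = 180 × 180 = 32400.00, centroid at (90.00, 90.00).
removed quarter-circle: A = −¼π·60² = -2827.43, centroid at (154.54, 154.54).
ΣA = 29572.57 cm², ΣAx̄ = 2479061.99 cm³, ΣAȳ = 2479061.99 cm³.
x̄ = 2479061.99/29572.57 = 83.83 cm; ȳ = 2479061.99/29572.57 = 83.83 cm.

x̄ = 83.83 cm, ȳ = 83.83 cm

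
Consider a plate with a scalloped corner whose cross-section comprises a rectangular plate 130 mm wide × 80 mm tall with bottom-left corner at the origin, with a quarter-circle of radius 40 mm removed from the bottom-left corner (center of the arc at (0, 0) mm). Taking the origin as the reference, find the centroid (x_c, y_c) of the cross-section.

plate: A = 130 × 80 = 10400.00, centroid at (65.00, 40.00).
removed quarter-circle: A = −¼π·40² = -1256.64, centroid at (16.98, 16.98).
ΣA = 9143.36 mm²
ΣAx_c = (10400.00)(65.00) + (-1256.64)(16.98) = 654666.67 mm³
ΣAy_c = (10400.00)(40.00) + (-1256.64)(16.98) = 394666.67 mm³
x_c = 654666.67 / 9143.36 = 71.60 mm
y_c = 394666.67 / 9143.36 = 43.16 mm

x_c = 71.60 mm, y_c = 43.16 mm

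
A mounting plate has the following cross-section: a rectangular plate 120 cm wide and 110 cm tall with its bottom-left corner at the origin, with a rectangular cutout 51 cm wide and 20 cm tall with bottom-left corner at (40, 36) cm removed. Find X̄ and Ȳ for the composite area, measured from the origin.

plate: A = 120 × 110 = 13200.00, centroid at (60.00, 55.00).
hole: A = −(51 × 20) = -1020.00, centroid at (65.50, 46.00).
ΣA = 12180.00 cm², ΣAX̄ = 725190.00 cm³, ΣAȲ = 679080.00 cm³.
X̄ = 725190.00/12180.00 = 59.54 cm; Ȳ = 679080.00/12180.00 = 55.75 cm.

X̄ = 59.54 cm, Ȳ = 55.75 cm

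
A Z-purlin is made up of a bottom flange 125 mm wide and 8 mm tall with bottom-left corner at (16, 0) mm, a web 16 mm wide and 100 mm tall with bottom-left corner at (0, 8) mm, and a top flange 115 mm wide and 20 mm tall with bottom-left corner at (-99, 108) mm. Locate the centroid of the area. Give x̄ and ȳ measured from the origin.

Part | A | x̄ᵢ | ȳᵢ | A·x̄ᵢ | A·ȳᵢ
bottom flange | 1000.00 | 78.50 | 4.00 | 78500.00 | 4000.00
web | 1600.00 | 8.00 | 58.00 | 12800.00 | 92800.00
top flange | 2300.00 | -41.50 | 118.00 | -95450.00 | 271400.00
Σ | 4900.00 |  |  | -4150.00 | 368200.00
x̄ = -4150.00 / 4900.00 = -0.85 mm
ȳ = 368200.00 / 4900.00 = 75.14 mm

x̄ = -0.85 mm, ȳ = 75.14 mm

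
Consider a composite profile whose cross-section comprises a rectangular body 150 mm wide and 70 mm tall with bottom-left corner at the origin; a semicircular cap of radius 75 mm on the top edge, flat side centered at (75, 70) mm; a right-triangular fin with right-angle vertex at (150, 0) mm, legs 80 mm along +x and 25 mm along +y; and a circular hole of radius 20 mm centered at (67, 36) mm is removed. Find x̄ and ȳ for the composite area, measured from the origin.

x̄ = 80.86 mm, ȳ = 64.49 mm

rectangular body: A = 150 × 70 = 10500.00, centroid at (75.00, 35.00).
semicircular top: A = ½π·75² = 8835.73, centroid at (75.00, 101.83).
triangular fin: A = ½·80·25 = 1000.00, centroid at (176.67, 8.33).
hole: A = −π·20² = -1256.64, centroid at (67.00, 36.00).
ΣA = 19079.09 mm²
ΣAx̄ = (10500.00)(75.00) + (8835.73)(75.00) + (1000.00)(176.67) + (-1256.64)(67.00) = 1542651.68 mm³
ΣAȳ = (10500.00)(35.00) + (8835.73)(101.83) + (1000.00)(8.33) + (-1256.64)(36.00) = 1230345.45 mm³
x̄ = 1542651.68 / 19079.09 = 80.86 mm
ȳ = 1230345.45 / 19079.09 = 64.49 mm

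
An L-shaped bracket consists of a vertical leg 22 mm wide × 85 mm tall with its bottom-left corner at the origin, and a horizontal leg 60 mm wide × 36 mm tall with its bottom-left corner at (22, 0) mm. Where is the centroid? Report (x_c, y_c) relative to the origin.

x_c = 32.98 mm, y_c = 29.37 mm

vertical leg: A = 22 × 85 = 1870.00, centroid at (11.00, 42.50).
horizontal leg: A = 60 × 36 = 2160.00, centroid at (52.00, 18.00).
ΣA = 4030.00 mm², ΣAx_c = 132890.00 mm³, ΣAy_c = 118355.00 mm³.
x_c = 132890.00/4030.00 = 32.98 mm; y_c = 118355.00/4030.00 = 29.37 mm.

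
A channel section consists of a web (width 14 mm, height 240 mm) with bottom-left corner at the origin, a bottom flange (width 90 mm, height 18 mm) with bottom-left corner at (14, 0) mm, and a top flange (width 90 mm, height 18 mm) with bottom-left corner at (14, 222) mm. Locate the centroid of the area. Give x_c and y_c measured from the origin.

Part | A | x̄ᵢ | ȳᵢ | A·x̄ᵢ | A·ȳᵢ
web | 3360.00 | 7.00 | 120.00 | 23520.00 | 403200.00
bottom flange | 1620.00 | 59.00 | 9.00 | 95580.00 | 14580.00
top flange | 1620.00 | 59.00 | 231.00 | 95580.00 | 374220.00
Σ | 6600.00 |  |  | 214680.00 | 792000.00
x_c = 214680.00 / 6600.00 = 32.53 mm
y_c = 792000.00 / 6600.00 = 120.00 mm

x_c = 32.53 mm, y_c = 120.00 mm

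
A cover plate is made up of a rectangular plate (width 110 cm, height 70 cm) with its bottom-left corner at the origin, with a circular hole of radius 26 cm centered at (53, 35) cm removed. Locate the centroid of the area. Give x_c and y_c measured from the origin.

Part | A | x̄ᵢ | ȳᵢ | A·x̄ᵢ | A·ȳᵢ
plate | 7700.00 | 55.00 | 35.00 | 423500.00 | 269500.00
hole | -2123.72 | 53.00 | 35.00 | -112556.98 | -74330.08
Σ | 5576.28 |  |  | 310943.02 | 195169.92
x_c = 310943.02 / 5576.28 = 55.76 cm
y_c = 195169.92 / 5576.28 = 35.00 cm

x_c = 55.76 cm, y_c = 35.00 cm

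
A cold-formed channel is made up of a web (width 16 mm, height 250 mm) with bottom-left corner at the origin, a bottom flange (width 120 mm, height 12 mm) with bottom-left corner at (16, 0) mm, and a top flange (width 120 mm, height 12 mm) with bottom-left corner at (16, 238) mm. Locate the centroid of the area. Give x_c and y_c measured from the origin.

x_c = 36.47 mm, y_c = 125.00 mm

web: A = 16 × 250 = 4000.00, centroid at (8.00, 125.00).
bottom flange: A = 120 × 12 = 1440.00, centroid at (76.00, 6.00).
top flange: A = 120 × 12 = 1440.00, centroid at (76.00, 244.00).
ΣA = 6880.00 mm², ΣAx_c = 250880.00 mm³, ΣAy_c = 860000.00 mm³.
x_c = 250880.00/6880.00 = 36.47 mm; y_c = 860000.00/6880.00 = 125.00 mm.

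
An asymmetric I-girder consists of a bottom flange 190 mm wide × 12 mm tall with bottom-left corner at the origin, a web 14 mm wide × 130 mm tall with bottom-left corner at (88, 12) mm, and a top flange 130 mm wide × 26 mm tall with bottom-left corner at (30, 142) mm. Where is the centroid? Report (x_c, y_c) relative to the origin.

bottom flange: A = 190 × 12 = 2280.00, centroid at (95.00, 6.00).
web: A = 14 × 130 = 1820.00, centroid at (95.00, 77.00).
top flange: A = 130 × 26 = 3380.00, centroid at (95.00, 155.00).
ΣA = 7480.00 mm²
ΣAx_c = (2280.00)(95.00) + (1820.00)(95.00) + (3380.00)(95.00) = 710600.00 mm³
ΣAy_c = (2280.00)(6.00) + (1820.00)(77.00) + (3380.00)(155.00) = 677720.00 mm³
x_c = 710600.00 / 7480.00 = 95.00 mm
y_c = 677720.00 / 7480.00 = 90.60 mm

x_c = 95.00 mm, y_c = 90.60 mm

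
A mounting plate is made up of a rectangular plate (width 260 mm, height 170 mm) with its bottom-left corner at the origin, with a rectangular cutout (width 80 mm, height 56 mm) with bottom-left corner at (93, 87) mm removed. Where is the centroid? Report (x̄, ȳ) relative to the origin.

x̄ = 129.66 mm, ȳ = 81.62 mm

plate: A = 260 × 170 = 44200.00, centroid at (130.00, 85.00).
hole: A = −(80 × 56) = -4480.00, centroid at (133.00, 115.00).
ΣA = 39720.00 mm², ΣAx̄ = 5150160.00 mm³, ΣAȳ = 3241800.00 mm³.
x̄ = 5150160.00/39720.00 = 129.66 mm; ȳ = 3241800.00/39720.00 = 81.62 mm.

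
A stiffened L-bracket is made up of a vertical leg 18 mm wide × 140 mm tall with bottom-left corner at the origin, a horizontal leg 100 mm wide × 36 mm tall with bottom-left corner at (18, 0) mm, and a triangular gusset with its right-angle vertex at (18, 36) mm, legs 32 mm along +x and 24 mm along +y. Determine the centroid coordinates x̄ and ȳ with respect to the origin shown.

x̄ = 42.82 mm, ȳ = 39.68 mm

vertical leg: A = 18 × 140 = 2520.00, centroid at (9.00, 70.00).
horizontal leg: A = 100 × 36 = 3600.00, centroid at (68.00, 18.00).
gusset: A = ½·32·24 = 384.00, centroid at (28.67, 44.00).
ΣA = 6504.00 mm²
ΣAx̄ = (2520.00)(9.00) + (3600.00)(68.00) + (384.00)(28.67) = 278488.00 mm³
ΣAȳ = (2520.00)(70.00) + (3600.00)(18.00) + (384.00)(44.00) = 258096.00 mm³
x̄ = 278488.00 / 6504.00 = 42.82 mm
ȳ = 258096.00 / 6504.00 = 39.68 mm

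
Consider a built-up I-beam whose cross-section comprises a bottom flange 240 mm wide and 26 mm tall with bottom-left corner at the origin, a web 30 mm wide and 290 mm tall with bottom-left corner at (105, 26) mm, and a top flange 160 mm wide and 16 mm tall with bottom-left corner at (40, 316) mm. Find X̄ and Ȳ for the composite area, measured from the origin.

bottom flange: A = 240 × 26 = 6240.00, centroid at (120.00, 13.00).
web: A = 30 × 290 = 8700.00, centroid at (120.00, 171.00).
top flange: A = 160 × 16 = 2560.00, centroid at (120.00, 324.00).
ΣA = 17500.00 mm²
ΣAX̄ = (6240.00)(120.00) + (8700.00)(120.00) + (2560.00)(120.00) = 2100000.00 mm³
ΣAȲ = (6240.00)(13.00) + (8700.00)(171.00) + (2560.00)(324.00) = 2398260.00 mm³
X̄ = 2100000.00 / 17500.00 = 120.00 mm
Ȳ = 2398260.00 / 17500.00 = 137.04 mm

X̄ = 120.00 mm, Ȳ = 137.04 mm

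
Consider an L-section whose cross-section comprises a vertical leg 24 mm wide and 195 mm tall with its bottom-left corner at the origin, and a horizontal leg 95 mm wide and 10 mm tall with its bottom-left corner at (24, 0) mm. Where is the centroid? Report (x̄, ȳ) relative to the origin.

vertical leg: A = 24 × 195 = 4680.00, centroid at (12.00, 97.50).
horizontal leg: A = 95 × 10 = 950.00, centroid at (71.50, 5.00).
ΣA = 5630.00 mm², ΣAx̄ = 124085.00 mm³, ΣAȳ = 461050.00 mm³.
x̄ = 124085.00/5630.00 = 22.04 mm; ȳ = 461050.00/5630.00 = 81.89 mm.

x̄ = 22.04 mm, ȳ = 81.89 mm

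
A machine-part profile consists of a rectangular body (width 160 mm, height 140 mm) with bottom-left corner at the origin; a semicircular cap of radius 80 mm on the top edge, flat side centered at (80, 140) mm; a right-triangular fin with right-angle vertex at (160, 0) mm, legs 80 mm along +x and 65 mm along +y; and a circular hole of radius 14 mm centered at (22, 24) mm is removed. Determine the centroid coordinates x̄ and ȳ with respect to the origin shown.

x̄ = 89.09 mm, ȳ = 97.52 mm

rectangular body: A = 160 × 140 = 22400.00, centroid at (80.00, 70.00).
semicircular top: A = ½π·80² = 10053.10, centroid at (80.00, 173.95).
triangular fin: A = ½·80·65 = 2600.00, centroid at (186.67, 21.67).
hole: A = −π·14² = -615.75, centroid at (22.00, 24.00).
ΣA = 34437.34 mm², ΣAx̄ = 3068034.51 mm³, ΣAȳ = 3358322.12 mm³.
x̄ = 3068034.51/34437.34 = 89.09 mm; ȳ = 3358322.12/34437.34 = 97.52 mm.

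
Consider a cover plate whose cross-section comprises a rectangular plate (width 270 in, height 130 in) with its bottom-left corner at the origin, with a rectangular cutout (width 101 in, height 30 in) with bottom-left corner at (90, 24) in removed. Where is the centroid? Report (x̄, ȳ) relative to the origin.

x̄ = 134.48 in, ȳ = 67.46 in

Part | A | x̄ᵢ | ȳᵢ | A·x̄ᵢ | A·ȳᵢ
plate | 35100.00 | 135.00 | 65.00 | 4738500.00 | 2281500.00
hole | -3030.00 | 140.50 | 39.00 | -425715.00 | -118170.00
Σ | 32070.00 |  |  | 4312785.00 | 2163330.00
x̄ = 4312785.00 / 32070.00 = 134.48 in
ȳ = 2163330.00 / 32070.00 = 67.46 in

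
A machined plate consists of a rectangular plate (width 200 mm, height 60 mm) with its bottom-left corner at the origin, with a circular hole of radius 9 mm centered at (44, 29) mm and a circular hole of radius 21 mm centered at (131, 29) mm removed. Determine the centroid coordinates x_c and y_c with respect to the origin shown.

x_c = 97.23 mm, y_c = 30.16 mm

plate: A = 200 × 60 = 12000.00, centroid at (100.00, 30.00).
hole 1: A = −π·9² = -254.47, centroid at (44.00, 29.00).
hole 2: A = −π·21² = -1385.44, centroid at (131.00, 29.00).
ΣA = 10360.09 mm²
ΣAx_c = (12000.00)(100.00) + (-254.47)(44.00) + (-1385.44)(131.00) = 1007310.41 mm³
ΣAy_c = (12000.00)(30.00) + (-254.47)(29.00) + (-1385.44)(29.00) = 312442.57 mm³
x_c = 1007310.41 / 10360.09 = 97.23 mm
y_c = 312442.57 / 10360.09 = 30.16 mm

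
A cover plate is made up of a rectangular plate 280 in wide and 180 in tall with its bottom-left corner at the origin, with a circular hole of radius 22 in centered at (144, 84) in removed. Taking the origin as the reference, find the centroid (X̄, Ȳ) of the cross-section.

X̄ = 139.88 in, Ȳ = 90.19 in

Part | A | x̄ᵢ | ȳᵢ | A·x̄ᵢ | A·ȳᵢ
plate | 50400.00 | 140.00 | 90.00 | 7056000.00 | 4536000.00
hole | -1520.53 | 144.00 | 84.00 | -218956.44 | -127724.59
Σ | 48879.47 |  |  | 6837043.56 | 4408275.41
X̄ = 6837043.56 / 48879.47 = 139.88 in
Ȳ = 4408275.41 / 48879.47 = 90.19 in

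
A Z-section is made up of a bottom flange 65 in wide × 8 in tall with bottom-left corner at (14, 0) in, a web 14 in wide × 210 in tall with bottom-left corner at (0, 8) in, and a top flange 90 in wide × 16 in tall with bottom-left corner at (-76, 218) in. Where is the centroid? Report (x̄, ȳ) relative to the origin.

x̄ = 0.02 in, ȳ = 134.64 in

bottom flange: A = 65 × 8 = 520.00, centroid at (46.50, 4.00).
web: A = 14 × 210 = 2940.00, centroid at (7.00, 113.00).
top flange: A = 90 × 16 = 1440.00, centroid at (-31.00, 226.00).
ΣA = 4900.00 in²
ΣAx̄ = (520.00)(46.50) + (2940.00)(7.00) + (1440.00)(-31.00) = 120.00 in³
ΣAȳ = (520.00)(4.00) + (2940.00)(113.00) + (1440.00)(226.00) = 659740.00 in³
x̄ = 120.00 / 4900.00 = 0.02 in
ȳ = 659740.00 / 4900.00 = 134.64 in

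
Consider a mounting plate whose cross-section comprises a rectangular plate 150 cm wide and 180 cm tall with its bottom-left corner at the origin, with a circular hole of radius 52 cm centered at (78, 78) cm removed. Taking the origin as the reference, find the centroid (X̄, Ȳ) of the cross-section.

Part | A | x̄ᵢ | ȳᵢ | A·x̄ᵢ | A·ȳᵢ
plate | 27000.00 | 75.00 | 90.00 | 2025000.00 | 2430000.00
hole | -8494.87 | 78.00 | 78.00 | -662599.59 | -662599.59
Σ | 18505.13 |  |  | 1362400.41 | 1767400.41
X̄ = 1362400.41 / 18505.13 = 73.62 cm
Ȳ = 1767400.41 / 18505.13 = 95.51 cm

X̄ = 73.62 cm, Ȳ = 95.51 cm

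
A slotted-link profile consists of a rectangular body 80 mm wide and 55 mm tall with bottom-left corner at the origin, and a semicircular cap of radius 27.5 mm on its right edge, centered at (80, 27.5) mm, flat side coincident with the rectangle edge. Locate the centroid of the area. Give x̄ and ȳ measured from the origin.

x̄ = 50.98 mm, ȳ = 27.50 mm

Part | A | x̄ᵢ | ȳᵢ | A·x̄ᵢ | A·ȳᵢ
rectangular body | 4400.00 | 40.00 | 27.50 | 176000.00 | 121000.00
semicircular end | 1187.91 | 91.67 | 27.50 | 108897.76 | 32667.65
Σ | 5587.91 |  |  | 284897.76 | 153667.65
x̄ = 284897.76 / 5587.91 = 50.98 mm
ȳ = 153667.65 / 5587.91 = 27.50 mm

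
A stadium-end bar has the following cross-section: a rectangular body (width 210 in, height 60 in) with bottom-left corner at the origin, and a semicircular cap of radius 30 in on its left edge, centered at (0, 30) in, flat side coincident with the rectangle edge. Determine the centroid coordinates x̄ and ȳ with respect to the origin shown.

rectangular body: A = 210 × 60 = 12600.00, centroid at (105.00, 30.00).
semicircular end: A = ½π·30² = 1413.72, centroid at (-12.73, 30.00).
ΣA = 14013.72 in², ΣAx̄ = 1305000.00 in³, ΣAȳ = 420411.50 in³.
x̄ = 1305000.00/14013.72 = 93.12 in; ȳ = 420411.50/14013.72 = 30.00 in.

x̄ = 93.12 in, ȳ = 30.00 in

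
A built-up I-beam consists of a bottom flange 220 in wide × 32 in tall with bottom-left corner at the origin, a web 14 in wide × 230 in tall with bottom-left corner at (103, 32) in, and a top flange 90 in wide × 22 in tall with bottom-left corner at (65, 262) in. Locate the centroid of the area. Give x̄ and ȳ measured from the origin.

bottom flange: A = 220 × 32 = 7040.00, centroid at (110.00, 16.00).
web: A = 14 × 230 = 3220.00, centroid at (110.00, 147.00).
top flange: A = 90 × 22 = 1980.00, centroid at (110.00, 273.00).
ΣA = 12240.00 in², ΣAx̄ = 1346400.00 in³, ΣAȳ = 1126520.00 in³.
x̄ = 1346400.00/12240.00 = 110.00 in; ȳ = 1126520.00/12240.00 = 92.04 in.

x̄ = 110.00 in, ȳ = 92.04 in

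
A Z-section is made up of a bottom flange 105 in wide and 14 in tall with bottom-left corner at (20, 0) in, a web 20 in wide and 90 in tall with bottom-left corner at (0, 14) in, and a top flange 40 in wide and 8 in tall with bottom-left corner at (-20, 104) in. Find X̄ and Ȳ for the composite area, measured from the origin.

Part | A | x̄ᵢ | ȳᵢ | A·x̄ᵢ | A·ȳᵢ
bottom flange | 1470.00 | 72.50 | 7.00 | 106575.00 | 10290.00
web | 1800.00 | 10.00 | 59.00 | 18000.00 | 106200.00
top flange | 320.00 | 0.00 | 108.00 | 0.00 | 34560.00
Σ | 3590.00 |  |  | 124575.00 | 151050.00
X̄ = 124575.00 / 3590.00 = 34.70 in
Ȳ = 151050.00 / 3590.00 = 42.08 in

X̄ = 34.70 in, Ȳ = 42.08 in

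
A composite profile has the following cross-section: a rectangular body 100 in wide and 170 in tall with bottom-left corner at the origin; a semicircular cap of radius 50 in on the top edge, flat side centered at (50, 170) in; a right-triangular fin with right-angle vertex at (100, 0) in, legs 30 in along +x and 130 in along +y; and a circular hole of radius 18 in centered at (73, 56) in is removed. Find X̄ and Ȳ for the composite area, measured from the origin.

Part | A | x̄ᵢ | ȳᵢ | A·x̄ᵢ | A·ȳᵢ
rectangular body | 17000.00 | 50.00 | 85.00 | 850000.00 | 1445000.00
semicircular top | 3926.99 | 50.00 | 191.22 | 196349.54 | 750921.77
triangular fin | 1950.00 | 110.00 | 43.33 | 214500.00 | 84500.00
hole | -1017.88 | 73.00 | 56.00 | -74304.95 | -57001.06
Σ | 21859.11 |  |  | 1186544.59 | 2223420.72
X̄ = 1186544.59 / 21859.11 = 54.28 in
Ȳ = 2223420.72 / 21859.11 = 101.72 in

X̄ = 54.28 in, Ȳ = 101.72 in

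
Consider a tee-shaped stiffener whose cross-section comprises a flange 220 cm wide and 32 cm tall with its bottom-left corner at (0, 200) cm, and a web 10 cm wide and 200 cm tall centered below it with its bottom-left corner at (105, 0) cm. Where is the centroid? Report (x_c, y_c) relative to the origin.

x_c = 110.00 cm, y_c = 190.34 cm

web: A = 10 × 200 = 2000.00, centroid at (110.00, 100.00).
flange: A = 220 × 32 = 7040.00, centroid at (110.00, 216.00).
ΣA = 9040.00 cm²
ΣAx_c = (2000.00)(110.00) + (7040.00)(110.00) = 994400.00 cm³
ΣAy_c = (2000.00)(100.00) + (7040.00)(216.00) = 1720640.00 cm³
x_c = 994400.00 / 9040.00 = 110.00 cm
y_c = 1720640.00 / 9040.00 = 190.34 cm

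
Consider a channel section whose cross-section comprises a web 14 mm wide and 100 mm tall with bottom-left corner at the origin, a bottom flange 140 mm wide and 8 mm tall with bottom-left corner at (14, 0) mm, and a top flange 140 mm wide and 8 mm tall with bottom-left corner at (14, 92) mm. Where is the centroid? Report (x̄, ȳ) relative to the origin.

x̄ = 54.38 mm, ȳ = 50.00 mm

Part | A | x̄ᵢ | ȳᵢ | A·x̄ᵢ | A·ȳᵢ
web | 1400.00 | 7.00 | 50.00 | 9800.00 | 70000.00
bottom flange | 1120.00 | 84.00 | 4.00 | 94080.00 | 4480.00
top flange | 1120.00 | 84.00 | 96.00 | 94080.00 | 107520.00
Σ | 3640.00 |  |  | 197960.00 | 182000.00
x̄ = 197960.00 / 3640.00 = 54.38 mm
ȳ = 182000.00 / 3640.00 = 50.00 mm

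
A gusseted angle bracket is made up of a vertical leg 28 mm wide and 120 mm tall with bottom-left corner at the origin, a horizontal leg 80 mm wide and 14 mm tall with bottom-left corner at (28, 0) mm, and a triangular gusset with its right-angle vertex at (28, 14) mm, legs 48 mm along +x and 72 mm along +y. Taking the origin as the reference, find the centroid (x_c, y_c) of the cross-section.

x_c = 32.09 mm, y_c = 44.31 mm

vertical leg: A = 28 × 120 = 3360.00, centroid at (14.00, 60.00).
horizontal leg: A = 80 × 14 = 1120.00, centroid at (68.00, 7.00).
gusset: A = ½·48·72 = 1728.00, centroid at (44.00, 38.00).
ΣA = 6208.00 mm², ΣAx_c = 199232.00 mm³, ΣAy_c = 275104.00 mm³.
x_c = 199232.00/6208.00 = 32.09 mm; y_c = 275104.00/6208.00 = 44.31 mm.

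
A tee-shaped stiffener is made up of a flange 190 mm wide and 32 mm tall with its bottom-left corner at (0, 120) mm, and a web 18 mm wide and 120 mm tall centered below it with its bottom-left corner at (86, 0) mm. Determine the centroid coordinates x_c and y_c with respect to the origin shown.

web: A = 18 × 120 = 2160.00, centroid at (95.00, 60.00).
flange: A = 190 × 32 = 6080.00, centroid at (95.00, 136.00).
ΣA = 8240.00 mm²
ΣAx_c = (2160.00)(95.00) + (6080.00)(95.00) = 782800.00 mm³
ΣAy_c = (2160.00)(60.00) + (6080.00)(136.00) = 956480.00 mm³
x_c = 782800.00 / 8240.00 = 95.00 mm
y_c = 956480.00 / 8240.00 = 116.08 mm

x_c = 95.00 mm, y_c = 116.08 mm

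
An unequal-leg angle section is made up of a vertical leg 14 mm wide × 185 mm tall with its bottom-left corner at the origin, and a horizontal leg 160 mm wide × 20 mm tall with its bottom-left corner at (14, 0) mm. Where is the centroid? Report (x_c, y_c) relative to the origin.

x_c = 55.08 mm, y_c = 46.90 mm

vertical leg: A = 14 × 185 = 2590.00, centroid at (7.00, 92.50).
horizontal leg: A = 160 × 20 = 3200.00, centroid at (94.00, 10.00).
ΣA = 5790.00 mm², ΣAx_c = 318930.00 mm³, ΣAy_c = 271575.00 mm³.
x_c = 318930.00/5790.00 = 55.08 mm; y_c = 271575.00/5790.00 = 46.90 mm.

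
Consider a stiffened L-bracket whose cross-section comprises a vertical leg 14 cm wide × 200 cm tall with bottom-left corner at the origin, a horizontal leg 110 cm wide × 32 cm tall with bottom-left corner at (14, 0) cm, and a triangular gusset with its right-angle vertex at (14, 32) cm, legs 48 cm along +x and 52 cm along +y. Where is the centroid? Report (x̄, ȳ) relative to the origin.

vertical leg: A = 14 × 200 = 2800.00, centroid at (7.00, 100.00).
horizontal leg: A = 110 × 32 = 3520.00, centroid at (69.00, 16.00).
gusset: A = ½·48·52 = 1248.00, centroid at (30.00, 49.33).
ΣA = 7568.00 cm²
ΣAx̄ = (2800.00)(7.00) + (3520.00)(69.00) + (1248.00)(30.00) = 299920.00 cm³
ΣAȳ = (2800.00)(100.00) + (3520.00)(16.00) + (1248.00)(49.33) = 397888.00 cm³
x̄ = 299920.00 / 7568.00 = 39.63 cm
ȳ = 397888.00 / 7568.00 = 52.58 cm

x̄ = 39.63 cm, ȳ = 52.58 cm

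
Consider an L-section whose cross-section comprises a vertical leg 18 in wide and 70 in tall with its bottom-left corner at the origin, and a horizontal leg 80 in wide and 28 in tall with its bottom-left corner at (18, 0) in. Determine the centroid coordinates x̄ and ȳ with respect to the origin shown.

x̄ = 40.36 in, ȳ = 21.56 in

vertical leg: A = 18 × 70 = 1260.00, centroid at (9.00, 35.00).
horizontal leg: A = 80 × 28 = 2240.00, centroid at (58.00, 14.00).
ΣA = 3500.00 in², ΣAx̄ = 141260.00 in³, ΣAȳ = 75460.00 in³.
x̄ = 141260.00/3500.00 = 40.36 in; ȳ = 75460.00/3500.00 = 21.56 in.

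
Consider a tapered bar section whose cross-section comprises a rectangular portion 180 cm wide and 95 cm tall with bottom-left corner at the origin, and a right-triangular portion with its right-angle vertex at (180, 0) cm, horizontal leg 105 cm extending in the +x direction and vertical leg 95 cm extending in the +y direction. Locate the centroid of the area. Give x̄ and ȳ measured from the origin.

rectangular portion: A = 180 × 95 = 17100.00, centroid at (90.00, 47.50).
triangular portion: A = ½·105·95 = 4987.50, centroid at (215.00, 31.67).
ΣA = 22087.50 cm²
ΣAx̄ = (17100.00)(90.00) + (4987.50)(215.00) = 2611312.50 cm³
ΣAȳ = (17100.00)(47.50) + (4987.50)(31.67) = 970187.50 cm³
x̄ = 2611312.50 / 22087.50 = 118.23 cm
ȳ = 970187.50 / 22087.50 = 43.92 cm

x̄ = 118.23 cm, ȳ = 43.92 cm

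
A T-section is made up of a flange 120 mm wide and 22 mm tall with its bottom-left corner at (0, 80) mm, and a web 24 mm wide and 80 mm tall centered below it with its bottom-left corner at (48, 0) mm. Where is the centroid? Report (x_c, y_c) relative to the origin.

x_c = 60.00 mm, y_c = 69.53 mm

web: A = 24 × 80 = 1920.00, centroid at (60.00, 40.00).
flange: A = 120 × 22 = 2640.00, centroid at (60.00, 91.00).
ΣA = 4560.00 mm²
ΣAx_c = (1920.00)(60.00) + (2640.00)(60.00) = 273600.00 mm³
ΣAy_c = (1920.00)(40.00) + (2640.00)(91.00) = 317040.00 mm³
x_c = 273600.00 / 4560.00 = 60.00 mm
y_c = 317040.00 / 4560.00 = 69.53 mm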